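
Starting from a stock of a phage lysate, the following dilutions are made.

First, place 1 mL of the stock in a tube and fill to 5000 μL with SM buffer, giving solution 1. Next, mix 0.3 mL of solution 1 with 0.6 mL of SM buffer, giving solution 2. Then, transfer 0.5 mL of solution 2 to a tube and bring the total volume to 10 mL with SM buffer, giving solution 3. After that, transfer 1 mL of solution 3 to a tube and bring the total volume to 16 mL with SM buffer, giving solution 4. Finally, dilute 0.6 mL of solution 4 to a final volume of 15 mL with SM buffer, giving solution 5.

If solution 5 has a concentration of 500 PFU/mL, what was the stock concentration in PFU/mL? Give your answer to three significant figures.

Step 1: 1 mL brought to 5000 μL → factor 5/1 = 5
Step 2: 0.3 mL + 0.6 mL = 0.9 mL total → factor 0.9/0.3 = 3
Step 3: 0.5 mL brought to 10 mL → factor 10/0.5 = 20
Step 4: 1 mL brought to 16 mL → factor 16/1 = 16
Step 5: 0.6 mL brought to 15 mL → factor 15/0.6 = 25
Overall dilution factor = 5 × 3 × 20 × 16 × 25 = 1.2 × 10^5
Stock = 500 PFU/mL × 1.2 × 10^5 = 6.00 × 10^7 PFU/mL

6.00 × 10^7 PFU/mL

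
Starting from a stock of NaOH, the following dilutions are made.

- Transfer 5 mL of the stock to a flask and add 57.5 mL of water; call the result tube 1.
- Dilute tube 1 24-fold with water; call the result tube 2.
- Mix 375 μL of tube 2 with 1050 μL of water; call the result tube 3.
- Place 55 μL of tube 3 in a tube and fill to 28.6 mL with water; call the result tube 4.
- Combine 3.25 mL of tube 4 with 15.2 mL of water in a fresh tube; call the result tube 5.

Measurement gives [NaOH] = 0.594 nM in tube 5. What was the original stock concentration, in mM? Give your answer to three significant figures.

Step 1: 5 mL + 57.5 mL = 62.5 mL total → factor 62.5/5 = 12.5
Step 2: 24-fold → factor 24
Step 3: 375 μL + 1050 μL = 1425 μL total → factor 1425/375 = 3.8
Step 4: 55 μL brought to 28.6 mL → factor 28600/55 = 520
Step 5: 3.25 mL + 15.2 mL = 18.45 mL total → factor 18.45/3.25 = 5.6769
Overall dilution factor = 12.5 × 24 × 3.8 × 520 × 5.6769 = 3.3653 × 10^6
Stock = 0.594 nM × 3.3653 × 10^6 = 1.999 × 10^6 nM = 2.00 mM

2.00 mM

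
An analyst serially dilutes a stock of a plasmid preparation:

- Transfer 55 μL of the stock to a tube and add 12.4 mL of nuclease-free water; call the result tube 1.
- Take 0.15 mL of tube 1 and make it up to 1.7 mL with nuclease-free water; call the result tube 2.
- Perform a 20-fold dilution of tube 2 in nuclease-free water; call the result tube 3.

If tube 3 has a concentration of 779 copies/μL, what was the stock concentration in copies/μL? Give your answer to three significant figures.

Step 1: 55 μL + 12.4 mL = 12455 μL total → factor 12455/55 = 226.45
Step 2: 0.15 mL brought to 1.7 mL → factor 1.7/0.15 = 11.333
Step 3: 20-fold → factor 20
Overall dilution factor = 226.45 × 11.333 × 20 = 51330
Stock = 779 copies/μL × 51330 = 4.00 × 10^7 copies/μL

4.00 × 10^7 copies/μL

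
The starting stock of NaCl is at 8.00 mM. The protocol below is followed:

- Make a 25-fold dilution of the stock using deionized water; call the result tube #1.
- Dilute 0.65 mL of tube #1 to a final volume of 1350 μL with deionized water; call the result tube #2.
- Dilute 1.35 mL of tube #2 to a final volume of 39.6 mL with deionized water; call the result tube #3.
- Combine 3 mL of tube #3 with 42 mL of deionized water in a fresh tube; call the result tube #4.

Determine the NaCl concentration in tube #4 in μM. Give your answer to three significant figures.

0.350 μM

Step 1: 25-fold → factor 25
Step 2: 0.65 mL brought to 1350 μL → factor 1.35/0.65 = 2.0769
Step 3: 1.35 mL brought to 39.6 mL → factor 39.6/1.35 = 29.333
Step 4: 3 mL + 42 mL = 45 mL total → factor 45/3 = 15
Overall dilution factor = 25 × 2.0769 × 29.333 × 15 = 22846
Final = 8.00 mM / 22846 = 0.0003502 mM = 0.350 μM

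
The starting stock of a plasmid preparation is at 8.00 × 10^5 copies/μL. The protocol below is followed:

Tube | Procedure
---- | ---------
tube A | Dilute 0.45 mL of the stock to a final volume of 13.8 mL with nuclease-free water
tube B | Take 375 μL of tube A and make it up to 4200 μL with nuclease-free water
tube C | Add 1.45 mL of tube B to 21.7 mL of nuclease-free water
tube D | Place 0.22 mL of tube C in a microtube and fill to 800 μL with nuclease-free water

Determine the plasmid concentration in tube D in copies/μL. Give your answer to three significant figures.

40.1 copies/μL

Step 1: 0.45 mL brought to 13.8 mL → factor 13.8/0.45 = 30.667
Step 2: 375 μL brought to 4200 μL → factor 4200/375 = 11.2
Step 3: 1.45 mL + 21.7 mL = 23.15 mL total → factor 23.15/1.45 = 15.966
Step 4: 0.22 mL brought to 800 μL → factor 0.8/0.22 = 3.6364
Overall dilution factor = 30.667 × 11.2 × 15.966 × 3.6364 = 19940
Final = 8.00 × 10^5 copies/μL / 19940 = 40.1 copies/μL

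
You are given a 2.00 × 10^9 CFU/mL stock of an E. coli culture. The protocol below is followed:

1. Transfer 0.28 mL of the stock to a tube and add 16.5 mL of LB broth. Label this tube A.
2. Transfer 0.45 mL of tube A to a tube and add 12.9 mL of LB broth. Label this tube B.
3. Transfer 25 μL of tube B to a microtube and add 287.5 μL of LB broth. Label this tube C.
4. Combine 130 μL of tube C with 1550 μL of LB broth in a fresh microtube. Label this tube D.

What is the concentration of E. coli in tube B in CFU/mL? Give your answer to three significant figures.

1.12 × 10^6 CFU/mL

Step 1: 0.28 mL + 16.5 mL = 16.78 mL total → factor 16.78/0.28 = 59.929
Step 2: 0.45 mL + 12.9 mL = 13.35 mL total → factor 13.35/0.45 = 29.667
Dilution factor through tube B = 59.929 × 29.667 = 1777.9
[tube B] = 2.00 × 10^9 CFU/mL / 1777.9 = 1.12 × 10^6 CFU/mL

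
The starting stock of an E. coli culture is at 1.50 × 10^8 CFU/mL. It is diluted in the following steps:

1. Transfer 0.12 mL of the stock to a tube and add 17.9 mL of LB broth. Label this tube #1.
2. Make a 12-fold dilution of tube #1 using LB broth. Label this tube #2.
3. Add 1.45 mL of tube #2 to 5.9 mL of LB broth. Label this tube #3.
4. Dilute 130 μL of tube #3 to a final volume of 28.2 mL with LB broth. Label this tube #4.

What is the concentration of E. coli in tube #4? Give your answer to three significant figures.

75.7 CFU/mL

Step 1: 0.12 mL + 17.9 mL = 18.02 mL total → factor 18.02/0.12 = 150.17
Step 2: 12-fold → factor 12
Step 3: 1.45 mL + 5.9 mL = 7.35 mL total → factor 7.35/1.45 = 5.069
Step 4: 130 μL brought to 28.2 mL → factor 28200/130 = 216.92
Overall dilution factor = 150.17 × 12 × 5.069 × 216.92 = 1.9814 × 10^6
Final = 1.50 × 10^8 CFU/mL / 1.9814 × 10^6 = 75.7 CFU/mL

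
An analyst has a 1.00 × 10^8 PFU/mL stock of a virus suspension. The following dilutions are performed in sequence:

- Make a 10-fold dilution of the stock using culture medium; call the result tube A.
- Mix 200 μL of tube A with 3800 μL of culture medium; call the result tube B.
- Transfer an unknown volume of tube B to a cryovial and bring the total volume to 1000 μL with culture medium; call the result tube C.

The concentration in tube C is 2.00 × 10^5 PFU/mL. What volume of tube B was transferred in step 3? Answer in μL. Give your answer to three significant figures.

400 μL

Step 1: 10-fold → factor 10
Step 2: 200 μL + 3800 μL = 4000 μL total → factor 4000/200 = 20
Step 3: v brought to 1000 μL → factor = 1000 μL/v
Product of known-step factors = 200
Overall factor = 1.00 × 10^8 PFU/mL / (2.00 × 10^5 PFU/mL) = 500
Step-3 factor = 500 / 200 = 2.5
v = 1000 μL / 2.5 = 400 μL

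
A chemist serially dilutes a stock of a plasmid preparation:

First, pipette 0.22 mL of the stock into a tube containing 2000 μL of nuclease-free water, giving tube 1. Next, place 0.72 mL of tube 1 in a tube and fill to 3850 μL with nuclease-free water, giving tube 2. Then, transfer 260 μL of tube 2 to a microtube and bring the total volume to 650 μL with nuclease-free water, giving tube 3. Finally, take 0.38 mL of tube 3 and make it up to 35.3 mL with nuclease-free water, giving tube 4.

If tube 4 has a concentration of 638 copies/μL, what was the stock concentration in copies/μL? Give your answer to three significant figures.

Step 1: 0.22 mL + 2000 μL = 2.22 mL total → factor 2.22/0.22 = 10.091
Step 2: 0.72 mL brought to 3850 μL → factor 3.85/0.72 = 5.3472
Step 3: 260 μL brought to 650 μL → factor 650/260 = 2.5
Step 4: 0.38 mL brought to 35.3 mL → factor 35.3/0.38 = 92.895
Overall dilution factor = 10.091 × 5.3472 × 2.5 × 92.895 = 12531
Stock = 638 copies/μL × 12531 = 7.99 × 10^6 copies/μL

7.99 × 10^6 copies/μL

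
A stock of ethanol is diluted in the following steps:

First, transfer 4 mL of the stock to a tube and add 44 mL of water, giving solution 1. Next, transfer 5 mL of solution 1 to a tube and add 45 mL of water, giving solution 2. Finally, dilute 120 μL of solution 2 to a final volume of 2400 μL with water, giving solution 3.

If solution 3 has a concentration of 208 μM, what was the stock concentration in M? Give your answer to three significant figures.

Step 1: 4 mL + 44 mL = 48 mL total → factor 48/4 = 12
Step 2: 5 mL + 45 mL = 50 mL total → factor 50/5 = 10
Step 3: 120 μL brought to 2400 μL → factor 2400/120 = 20
Overall dilution factor = 12 × 10 × 20 = 2400
Stock = 208 μM × 2400 = 4.992 × 10^5 μM = 0.499 M

0.499 M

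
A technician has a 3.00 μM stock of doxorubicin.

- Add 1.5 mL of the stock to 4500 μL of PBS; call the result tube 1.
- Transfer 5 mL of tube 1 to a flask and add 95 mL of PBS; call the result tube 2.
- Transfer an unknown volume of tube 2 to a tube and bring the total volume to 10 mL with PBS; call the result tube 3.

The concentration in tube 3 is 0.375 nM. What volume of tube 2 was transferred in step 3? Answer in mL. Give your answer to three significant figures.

0.100 mL

Step 1: 1.5 mL + 4500 μL = 6 mL total → factor 6/1.5 = 4
Step 2: 5 mL + 95 mL = 100 mL total → factor 100/5 = 20
Step 3: v brought to 10 mL → factor = 10 mL/v
Product of known-step factors = 80
Overall factor = 3.00 μM / (0.375 nM) = 8000
Step-3 factor = 8000 / 80 = 100
v = 10 mL / 100 = 0.100 mL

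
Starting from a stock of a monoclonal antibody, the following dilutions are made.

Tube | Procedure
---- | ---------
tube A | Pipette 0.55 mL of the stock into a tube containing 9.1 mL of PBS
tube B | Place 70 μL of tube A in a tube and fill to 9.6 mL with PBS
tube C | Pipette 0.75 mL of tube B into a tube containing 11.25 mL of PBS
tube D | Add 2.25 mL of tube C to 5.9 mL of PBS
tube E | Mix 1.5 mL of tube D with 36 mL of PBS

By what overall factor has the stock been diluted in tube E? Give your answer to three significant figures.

Step 1: 0.55 mL + 9.1 mL = 9.65 mL total → factor 9.65/0.55 = 17.545
Step 2: 70 μL brought to 9.6 mL → factor 9600/70 = 137.14
Step 3: 0.75 mL + 11.25 mL = 12 mL total → factor 12/0.75 = 16
Step 4: 2.25 mL + 5.9 mL = 8.15 mL total → factor 8.15/2.25 = 3.6222
Step 5: 1.5 mL + 36 mL = 37.5 mL total → factor 37.5/1.5 = 25
Overall dilution factor = 17.545 × 137.14 × 16 × 3.6222 × 25 = 3.4864 × 10^6

3.49 × 10^6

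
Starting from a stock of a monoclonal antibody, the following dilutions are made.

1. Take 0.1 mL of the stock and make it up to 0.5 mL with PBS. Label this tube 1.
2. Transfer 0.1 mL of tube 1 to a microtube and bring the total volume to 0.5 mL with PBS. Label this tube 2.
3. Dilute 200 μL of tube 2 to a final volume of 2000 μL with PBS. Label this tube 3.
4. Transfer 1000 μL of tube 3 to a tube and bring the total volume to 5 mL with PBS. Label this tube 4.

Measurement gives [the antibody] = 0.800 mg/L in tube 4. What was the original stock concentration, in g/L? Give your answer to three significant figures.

Step 1: 0.1 mL brought to 0.5 mL → factor 0.5/0.1 = 5
Step 2: 0.1 mL brought to 0.5 mL → factor 0.5/0.1 = 5
Step 3: 200 μL brought to 2000 μL → factor 2000/200 = 10
Step 4: 1000 μL brought to 5 mL → factor 5000/1000 = 5
Overall dilution factor = 5 × 5 × 10 × 5 = 1250
Stock = 0.800 mg/L × 1250 = 1000 mg/L = 1.00 g/L

1.00 g/L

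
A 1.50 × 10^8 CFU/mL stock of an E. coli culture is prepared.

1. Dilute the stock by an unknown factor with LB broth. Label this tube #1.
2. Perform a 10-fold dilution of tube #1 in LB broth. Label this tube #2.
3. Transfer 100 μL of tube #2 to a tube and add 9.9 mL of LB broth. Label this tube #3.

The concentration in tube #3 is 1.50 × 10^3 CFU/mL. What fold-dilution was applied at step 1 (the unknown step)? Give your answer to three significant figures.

Step 1: unknown factor x
Step 2: 10-fold → factor 10
Step 3: 100 μL + 9.9 mL = 10000 μL total → factor 10000/100 = 100
Product of known-step factors = 1000
Overall factor = 1.50 × 10^8 CFU/mL / (1.50 × 10^3 CFU/mL) = 1 × 10^5
x = 1 × 10^5 / 1000 = 100

100-fold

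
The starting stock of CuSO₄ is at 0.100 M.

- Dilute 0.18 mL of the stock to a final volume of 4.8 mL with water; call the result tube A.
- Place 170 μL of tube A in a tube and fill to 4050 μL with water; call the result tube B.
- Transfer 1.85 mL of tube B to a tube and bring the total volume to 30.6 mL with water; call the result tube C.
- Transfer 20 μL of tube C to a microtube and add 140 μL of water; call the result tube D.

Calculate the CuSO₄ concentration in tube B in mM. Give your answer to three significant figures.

0.157 mM

Step 1: 0.18 mL brought to 4.8 mL → factor 4.8/0.18 = 26.667
Step 2: 170 μL brought to 4050 μL → factor 4050/170 = 23.824
Dilution factor through tube B = 26.667 × 23.824 = 635.29
[tube B] = 0.100 M / 635.29 = 0.0001574 M = 0.157 mM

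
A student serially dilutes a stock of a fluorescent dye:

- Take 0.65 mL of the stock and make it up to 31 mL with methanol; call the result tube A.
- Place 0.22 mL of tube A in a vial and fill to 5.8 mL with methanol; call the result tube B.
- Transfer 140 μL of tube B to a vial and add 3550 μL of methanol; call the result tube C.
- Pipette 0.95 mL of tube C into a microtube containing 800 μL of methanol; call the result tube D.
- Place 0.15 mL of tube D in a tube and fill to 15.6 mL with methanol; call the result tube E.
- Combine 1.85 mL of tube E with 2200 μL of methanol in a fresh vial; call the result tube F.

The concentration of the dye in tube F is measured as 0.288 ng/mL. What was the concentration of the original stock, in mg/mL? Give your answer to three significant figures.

4.00 mg/mL

Step 1: 0.65 mL brought to 31 mL → factor 31/0.65 = 47.692
Step 2: 0.22 mL brought to 5.8 mL → factor 5.8/0.22 = 26.364
Step 3: 140 μL + 3550 μL = 3690 μL total → factor 3690/140 = 26.357
Step 4: 0.95 mL + 800 μL = 1.75 mL total → factor 1.75/0.95 = 1.8421
Step 5: 0.15 mL brought to 15.6 mL → factor 15.6/0.15 = 104
Step 6: 1.85 mL + 2200 μL = 4.05 mL total → factor 4.05/1.85 = 2.1892
Overall dilution factor = 47.692 × 26.364 × 26.357 × 1.8421 × 104 × 2.1892 = 1.3899 × 10^7
Stock = 0.288 ng/mL × 1.3899 × 10^7 = 4.003 × 10^6 ng/mL = 4.00 mg/mL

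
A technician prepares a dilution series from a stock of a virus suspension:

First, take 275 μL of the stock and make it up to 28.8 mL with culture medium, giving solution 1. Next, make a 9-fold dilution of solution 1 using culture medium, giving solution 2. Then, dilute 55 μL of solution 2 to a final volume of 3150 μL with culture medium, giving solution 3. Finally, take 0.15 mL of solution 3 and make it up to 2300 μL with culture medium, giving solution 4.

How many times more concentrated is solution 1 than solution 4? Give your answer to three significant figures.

Step 1: 275 μL brought to 28.8 mL → factor 28800/275 = 104.73
Step 2: 9-fold → factor 9
Step 3: 55 μL brought to 3150 μL → factor 3150/55 = 57.273
Step 4: 0.15 mL brought to 2300 μL → factor 2.3/0.15 = 15.333
Dilution factor to solution 1 = 104.73; to solution 4 = 8.2773 × 10^5
[solution 1]/[solution 4] = (factor to solution 4)/(factor to solution 1) = 8.2773 × 10^5/104.73 = 7.90 × 10^3

7.90 × 10^3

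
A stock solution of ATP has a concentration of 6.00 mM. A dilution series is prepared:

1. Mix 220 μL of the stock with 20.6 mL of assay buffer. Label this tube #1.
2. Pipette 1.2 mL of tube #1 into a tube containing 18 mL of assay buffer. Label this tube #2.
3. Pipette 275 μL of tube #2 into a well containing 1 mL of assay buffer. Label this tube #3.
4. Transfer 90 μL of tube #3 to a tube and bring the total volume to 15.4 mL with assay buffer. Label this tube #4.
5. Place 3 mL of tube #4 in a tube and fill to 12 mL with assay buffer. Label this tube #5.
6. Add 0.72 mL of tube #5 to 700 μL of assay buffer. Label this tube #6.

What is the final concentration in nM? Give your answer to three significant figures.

Step 1: 220 μL + 20.6 mL = 20820 μL total → factor 20820/220 = 94.636
Step 2: 1.2 mL + 18 mL = 19.2 mL total → factor 19.2/1.2 = 16
Step 3: 275 μL + 1 mL = 1275 μL total → factor 1275/275 = 4.6364
Step 4: 90 μL brought to 15.4 mL → factor 15400/90 = 171.11
Step 5: 3 mL brought to 12 mL → factor 12/3 = 4
Step 6: 0.72 mL + 700 μL = 1.42 mL total → factor 1.42/0.72 = 1.9722
Overall dilution factor = 94.636 × 16 × 4.6364 × 171.11 × 4 × 1.9722 = 9.4765 × 10^6
Final = 6.00 mM / 9.4765 × 10^6 = 6.331 × 10^-7 mM = 0.633 nM

0.633 nM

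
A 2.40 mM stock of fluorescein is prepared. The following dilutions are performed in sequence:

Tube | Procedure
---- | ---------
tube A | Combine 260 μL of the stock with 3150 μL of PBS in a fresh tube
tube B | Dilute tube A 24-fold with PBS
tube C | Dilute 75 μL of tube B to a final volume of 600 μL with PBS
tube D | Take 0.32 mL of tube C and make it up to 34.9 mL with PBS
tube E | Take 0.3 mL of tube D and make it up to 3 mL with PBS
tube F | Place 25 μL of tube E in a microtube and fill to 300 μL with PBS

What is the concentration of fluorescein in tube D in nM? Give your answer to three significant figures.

Step 1: 260 μL + 3150 μL = 3410 μL total → factor 3410/260 = 13.115
Step 2: 24-fold → factor 24
Step 3: 75 μL brought to 600 μL → factor 600/75 = 8
Step 4: 0.32 mL brought to 34.9 mL → factor 34.9/0.32 = 109.06
Dilution factor through tube D = 13.115 × 24 × 8 × 109.06 = 2.7464 × 10^5
[tube D] = 2.40 mM / 2.7464 × 10^5 = 8.739 × 10^-6 mM = 8.74 nM

8.74 nM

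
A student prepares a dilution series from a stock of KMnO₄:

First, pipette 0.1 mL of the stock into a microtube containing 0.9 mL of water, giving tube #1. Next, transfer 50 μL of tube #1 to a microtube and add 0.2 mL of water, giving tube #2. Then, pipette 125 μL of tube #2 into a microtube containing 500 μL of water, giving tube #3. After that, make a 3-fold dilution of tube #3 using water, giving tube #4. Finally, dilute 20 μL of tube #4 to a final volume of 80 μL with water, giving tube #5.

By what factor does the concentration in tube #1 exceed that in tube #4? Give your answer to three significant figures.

75.0

Step 1: 0.1 mL + 0.9 mL = 1 mL total → factor 1/0.1 = 10
Step 2: 50 μL + 0.2 mL = 250 μL total → factor 250/50 = 5
Step 3: 125 μL + 500 μL = 625 μL total → factor 625/125 = 5
Step 4: 3-fold → factor 3
Dilution factor to tube #1 = 10; to tube #4 = 750
[tube #1]/[tube #4] = (factor to tube #4)/(factor to tube #1) = 750/10 = 75.0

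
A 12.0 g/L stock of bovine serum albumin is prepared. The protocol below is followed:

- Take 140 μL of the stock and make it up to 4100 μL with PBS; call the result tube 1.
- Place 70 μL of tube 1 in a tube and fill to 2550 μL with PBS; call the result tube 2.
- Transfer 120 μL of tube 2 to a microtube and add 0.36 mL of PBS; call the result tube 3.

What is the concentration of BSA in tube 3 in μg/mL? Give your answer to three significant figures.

2.81 μg/mL

Step 1: 140 μL brought to 4100 μL → factor 4100/140 = 29.286
Step 2: 70 μL brought to 2550 μL → factor 2550/70 = 36.429
Step 3: 120 μL + 0.36 mL = 480 μL total → factor 480/120 = 4
Overall dilution factor = 29.286 × 36.429 × 4 = 4267.3
Final = 12.0 g/L / 4267.3 = 0.002812 g/L = 2.81 μg/mL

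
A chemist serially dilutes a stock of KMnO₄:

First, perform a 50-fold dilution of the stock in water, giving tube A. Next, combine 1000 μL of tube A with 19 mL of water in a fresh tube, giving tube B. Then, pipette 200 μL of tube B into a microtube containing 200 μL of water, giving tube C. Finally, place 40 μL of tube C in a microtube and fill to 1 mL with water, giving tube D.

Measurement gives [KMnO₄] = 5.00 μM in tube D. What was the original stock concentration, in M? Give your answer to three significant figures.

0.250 M

Step 1: 50-fold → factor 50
Step 2: 1000 μL + 19 mL = 20000 μL total → factor 20000/1000 = 20
Step 3: 200 μL + 200 μL = 400 μL total → factor 400/200 = 2
Step 4: 40 μL brought to 1 mL → factor 1000/40 = 25
Overall dilution factor = 50 × 20 × 2 × 25 = 50000
Stock = 5.00 μM × 50000 = 2.500 × 10^5 μM = 0.250 M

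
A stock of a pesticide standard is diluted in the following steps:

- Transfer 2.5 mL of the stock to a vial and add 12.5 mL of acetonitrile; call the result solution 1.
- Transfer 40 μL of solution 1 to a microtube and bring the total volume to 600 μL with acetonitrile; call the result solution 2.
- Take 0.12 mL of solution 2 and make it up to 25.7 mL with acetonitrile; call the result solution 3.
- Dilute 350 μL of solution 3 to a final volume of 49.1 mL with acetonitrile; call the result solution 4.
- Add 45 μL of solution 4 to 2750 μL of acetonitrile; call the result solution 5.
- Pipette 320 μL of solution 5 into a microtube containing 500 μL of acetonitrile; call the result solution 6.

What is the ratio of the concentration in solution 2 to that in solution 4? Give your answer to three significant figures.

3.00 × 10^4

Step 1: 2.5 mL + 12.5 mL = 15 mL total → factor 15/2.5 = 6
Step 2: 40 μL brought to 600 μL → factor 600/40 = 15
Step 3: 0.12 mL brought to 25.7 mL → factor 25.7/0.12 = 214.17
Step 4: 350 μL brought to 49.1 mL → factor 49100/350 = 140.29
Dilution factor to solution 2 = 90; to solution 4 = 2.704 × 10^6
[solution 2]/[solution 4] = (factor to solution 4)/(factor to solution 2) = 2.704 × 10^6/90 = 3.00 × 10^4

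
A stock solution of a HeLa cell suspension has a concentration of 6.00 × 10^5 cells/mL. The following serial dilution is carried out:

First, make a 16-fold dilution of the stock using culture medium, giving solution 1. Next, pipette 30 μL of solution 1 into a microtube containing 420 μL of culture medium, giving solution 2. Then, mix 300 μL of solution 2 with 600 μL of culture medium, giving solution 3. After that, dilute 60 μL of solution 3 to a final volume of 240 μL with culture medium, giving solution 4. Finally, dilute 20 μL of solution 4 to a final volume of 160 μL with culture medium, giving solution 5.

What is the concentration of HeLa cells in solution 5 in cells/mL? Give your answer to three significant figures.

26.0 cells/mL

Step 1: 16-fold → factor 16
Step 2: 30 μL + 420 μL = 450 μL total → factor 450/30 = 15
Step 3: 300 μL + 600 μL = 900 μL total → factor 900/300 = 3
Step 4: 60 μL brought to 240 μL → factor 240/60 = 4
Step 5: 20 μL brought to 160 μL → factor 160/20 = 8
Overall dilution factor = 16 × 15 × 3 × 4 × 8 = 23040
Final = 6.00 × 10^5 cells/mL / 23040 = 26.0 cells/mL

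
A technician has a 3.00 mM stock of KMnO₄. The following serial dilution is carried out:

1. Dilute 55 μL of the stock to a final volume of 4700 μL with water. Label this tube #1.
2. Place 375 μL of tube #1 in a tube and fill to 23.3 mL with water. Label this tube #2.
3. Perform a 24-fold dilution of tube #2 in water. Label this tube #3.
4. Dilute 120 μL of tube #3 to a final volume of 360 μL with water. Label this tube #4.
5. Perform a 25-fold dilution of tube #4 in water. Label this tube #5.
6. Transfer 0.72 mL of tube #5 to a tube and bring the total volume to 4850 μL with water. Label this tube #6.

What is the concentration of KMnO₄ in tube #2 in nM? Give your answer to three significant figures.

565 nM

Step 1: 55 μL brought to 4700 μL → factor 4700/55 = 85.455
Step 2: 375 μL brought to 23.3 mL → factor 23300/375 = 62.133
Dilution factor through tube #2 = 85.455 × 62.133 = 5309.6
[tube #2] = 3.00 mM / 5309.6 = 0.0005650 mM = 565 nM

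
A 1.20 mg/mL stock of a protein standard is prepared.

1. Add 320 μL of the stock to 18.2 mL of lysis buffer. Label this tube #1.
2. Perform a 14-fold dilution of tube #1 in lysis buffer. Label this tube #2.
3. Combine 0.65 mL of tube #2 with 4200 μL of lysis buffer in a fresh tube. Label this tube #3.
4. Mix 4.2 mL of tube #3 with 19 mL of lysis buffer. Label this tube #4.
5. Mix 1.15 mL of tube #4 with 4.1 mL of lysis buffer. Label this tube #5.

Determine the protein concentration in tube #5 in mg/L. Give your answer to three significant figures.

Step 1: 320 μL + 18.2 mL = 18520 μL total → factor 18520/320 = 57.875
Step 2: 14-fold → factor 14
Step 3: 0.65 mL + 4200 μL = 4.85 mL total → factor 4.85/0.65 = 7.4615
Step 4: 4.2 mL + 19 mL = 23.2 mL total → factor 23.2/4.2 = 5.5238
Step 5: 1.15 mL + 4.1 mL = 5.25 mL total → factor 5.25/1.15 = 4.5652
Overall dilution factor = 57.875 × 14 × 7.4615 × 5.5238 × 4.5652 = 1.5246 × 10^5
Final = 1.20 mg/mL / 1.5246 × 10^5 = 7.871 × 10^-6 mg/mL = 0.00787 mg/L

0.00787 mg/L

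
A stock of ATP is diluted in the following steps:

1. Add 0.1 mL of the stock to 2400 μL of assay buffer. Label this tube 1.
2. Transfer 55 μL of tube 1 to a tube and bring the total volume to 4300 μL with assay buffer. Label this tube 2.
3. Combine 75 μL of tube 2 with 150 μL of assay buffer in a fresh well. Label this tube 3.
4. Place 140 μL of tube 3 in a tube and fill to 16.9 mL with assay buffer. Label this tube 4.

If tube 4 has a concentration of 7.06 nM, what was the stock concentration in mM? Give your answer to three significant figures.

Step 1: 0.1 mL + 2400 μL = 2.5 mL total → factor 2.5/0.1 = 25
Step 2: 55 μL brought to 4300 μL → factor 4300/55 = 78.182
Step 3: 75 μL + 150 μL = 225 μL total → factor 225/75 = 3
Step 4: 140 μL brought to 16.9 mL → factor 16900/140 = 120.71
Overall dilution factor = 25 × 78.182 × 3 × 120.71 = 7.0782 × 10^5
Stock = 7.06 nM × 7.0782 × 10^5 = 4.997 × 10^6 nM = 5.00 mM

5.00 mM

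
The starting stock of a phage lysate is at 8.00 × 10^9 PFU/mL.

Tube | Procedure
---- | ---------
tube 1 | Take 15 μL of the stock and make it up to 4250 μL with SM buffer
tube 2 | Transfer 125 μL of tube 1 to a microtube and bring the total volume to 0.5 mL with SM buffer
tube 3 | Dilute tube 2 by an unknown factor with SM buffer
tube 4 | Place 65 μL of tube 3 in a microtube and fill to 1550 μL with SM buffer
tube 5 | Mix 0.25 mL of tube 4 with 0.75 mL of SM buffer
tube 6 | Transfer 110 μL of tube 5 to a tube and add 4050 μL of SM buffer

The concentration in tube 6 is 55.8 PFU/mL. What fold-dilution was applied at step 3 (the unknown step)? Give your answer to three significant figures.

Step 1: 15 μL brought to 4250 μL → factor 4250/15 = 283.33
Step 2: 125 μL brought to 0.5 mL → factor 500/125 = 4
Step 3: unknown factor x
Step 4: 65 μL brought to 1550 μL → factor 1550/65 = 23.846
Step 5: 0.25 mL + 0.75 mL = 1 mL total → factor 1/0.25 = 4
Step 6: 110 μL + 4050 μL = 4160 μL total → factor 4160/110 = 37.818
Product of known-step factors = 4.0882 × 10^6
Overall factor = 8.00 × 10^9 PFU/mL / (55.8 PFU/mL) = 1.4337 × 10^8
x = 1.4337 × 10^8 / 4.0882 × 10^6 = 35.1

35.1-fold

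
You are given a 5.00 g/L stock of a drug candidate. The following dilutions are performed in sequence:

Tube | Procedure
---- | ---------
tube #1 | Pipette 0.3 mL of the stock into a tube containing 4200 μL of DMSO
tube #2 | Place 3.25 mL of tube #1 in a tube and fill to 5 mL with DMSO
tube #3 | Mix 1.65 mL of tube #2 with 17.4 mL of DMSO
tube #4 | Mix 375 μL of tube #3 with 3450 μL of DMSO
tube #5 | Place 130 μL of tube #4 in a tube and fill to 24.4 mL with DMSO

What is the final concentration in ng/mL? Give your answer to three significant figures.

9.80 ng/mL

Step 1: 0.3 mL + 4200 μL = 4.5 mL total → factor 4.5/0.3 = 15
Step 2: 3.25 mL brought to 5 mL → factor 5/3.25 = 1.5385
Step 3: 1.65 mL + 17.4 mL = 19.05 mL total → factor 19.05/1.65 = 11.545
Step 4: 375 μL + 3450 μL = 3825 μL total → factor 3825/375 = 10.2
Step 5: 130 μL brought to 24.4 mL → factor 24400/130 = 187.69
Overall dilution factor = 15 × 1.5385 × 11.545 × 10.2 × 187.69 = 5.1008 × 10^5
Final = 5.00 g/L / 5.1008 × 10^5 = 9.802 × 10^-6 g/L = 9.80 ng/mL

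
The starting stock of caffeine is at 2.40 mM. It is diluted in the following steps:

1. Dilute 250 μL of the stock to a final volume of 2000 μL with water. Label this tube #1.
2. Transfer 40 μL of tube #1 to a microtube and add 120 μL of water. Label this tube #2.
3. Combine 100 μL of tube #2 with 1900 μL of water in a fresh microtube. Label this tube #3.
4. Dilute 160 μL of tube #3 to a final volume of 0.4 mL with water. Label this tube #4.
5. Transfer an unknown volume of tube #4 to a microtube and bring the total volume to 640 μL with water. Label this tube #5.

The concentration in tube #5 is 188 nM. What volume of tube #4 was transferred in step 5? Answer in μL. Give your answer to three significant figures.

80.2 μL

Step 1: 250 μL brought to 2000 μL → factor 2000/250 = 8
Step 2: 40 μL + 120 μL = 160 μL total → factor 160/40 = 4
Step 3: 100 μL + 1900 μL = 2000 μL total → factor 2000/100 = 20
Step 4: 160 μL brought to 0.4 mL → factor 400/160 = 2.5
Step 5: v brought to 640 μL → factor = 640 μL/v
Product of known-step factors = 1600
Overall factor = 2.40 mM / (188 nM) = 12766
Step-5 factor = 12766 / 1600 = 7.9787
v = 640 μL / 7.9787 = 80.2 μL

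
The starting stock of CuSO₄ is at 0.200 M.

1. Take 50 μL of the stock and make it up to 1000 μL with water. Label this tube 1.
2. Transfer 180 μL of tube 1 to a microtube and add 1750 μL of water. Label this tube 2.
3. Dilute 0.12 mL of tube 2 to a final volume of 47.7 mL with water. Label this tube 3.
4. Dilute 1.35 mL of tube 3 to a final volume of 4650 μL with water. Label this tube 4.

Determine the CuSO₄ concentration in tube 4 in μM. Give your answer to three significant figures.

Step 1: 50 μL brought to 1000 μL → factor 1000/50 = 20
Step 2: 180 μL + 1750 μL = 1930 μL total → factor 1930/180 = 10.722
Step 3: 0.12 mL brought to 47.7 mL → factor 47.7/0.12 = 397.5
Step 4: 1.35 mL brought to 4650 μL → factor 4.65/1.35 = 3.4444
Overall dilution factor = 20 × 10.722 × 397.5 × 3.4444 = 2.9361 × 10^5
Final = 0.200 M / 2.9361 × 10^5 = 6.812 × 10^-7 M = 0.681 μM

0.681 μM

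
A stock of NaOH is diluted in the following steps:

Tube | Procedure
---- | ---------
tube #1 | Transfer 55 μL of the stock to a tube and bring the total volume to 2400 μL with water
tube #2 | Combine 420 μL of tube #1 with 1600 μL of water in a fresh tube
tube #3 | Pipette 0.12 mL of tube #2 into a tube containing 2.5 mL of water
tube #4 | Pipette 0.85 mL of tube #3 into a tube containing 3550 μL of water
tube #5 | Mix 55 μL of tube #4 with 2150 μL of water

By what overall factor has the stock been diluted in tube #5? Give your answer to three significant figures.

9.51 × 10^5

Step 1: 55 μL brought to 2400 μL → factor 2400/55 = 43.636
Step 2: 420 μL + 1600 μL = 2020 μL total → factor 2020/420 = 4.8095
Step 3: 0.12 mL + 2.5 mL = 2.62 mL total → factor 2.62/0.12 = 21.833
Step 4: 0.85 mL + 3550 μL = 4.4 mL total → factor 4.4/0.85 = 5.1765
Step 5: 55 μL + 2150 μL = 2205 μL total → factor 2205/55 = 40.091
Overall dilution factor = 43.636 × 4.8095 × 21.833 × 5.1765 × 40.091 = 9.5093 × 10^5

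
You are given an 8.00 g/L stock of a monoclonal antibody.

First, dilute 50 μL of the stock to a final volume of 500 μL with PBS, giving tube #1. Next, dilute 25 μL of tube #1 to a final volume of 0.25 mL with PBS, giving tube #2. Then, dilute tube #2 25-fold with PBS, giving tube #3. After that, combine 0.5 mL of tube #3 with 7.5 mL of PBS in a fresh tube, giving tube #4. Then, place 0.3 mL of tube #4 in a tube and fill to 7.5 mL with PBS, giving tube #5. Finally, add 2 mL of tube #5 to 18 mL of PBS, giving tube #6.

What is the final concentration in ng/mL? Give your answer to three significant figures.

Step 1: 50 μL brought to 500 μL → factor 500/50 = 10
Step 2: 25 μL brought to 0.25 mL → factor 250/25 = 10
Step 3: 25-fold → factor 25
Step 4: 0.5 mL + 7.5 mL = 8 mL total → factor 8/0.5 = 16
Step 5: 0.3 mL brought to 7.5 mL → factor 7.5/0.3 = 25
Step 6: 2 mL + 18 mL = 20 mL total → factor 20/2 = 10
Overall dilution factor = 10 × 10 × 25 × 16 × 25 × 10 = 1 × 10^7
Final = 8.00 g/L / 1 × 10^7 = 8.000 × 10^-7 g/L = 0.800 ng/mL

0.800 ng/mL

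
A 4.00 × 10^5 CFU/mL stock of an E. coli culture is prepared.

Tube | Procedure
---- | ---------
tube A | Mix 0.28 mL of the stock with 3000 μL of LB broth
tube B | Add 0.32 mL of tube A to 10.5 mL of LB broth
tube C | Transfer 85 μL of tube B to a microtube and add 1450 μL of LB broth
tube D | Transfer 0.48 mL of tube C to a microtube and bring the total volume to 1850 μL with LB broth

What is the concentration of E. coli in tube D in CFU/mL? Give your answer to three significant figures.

14.5 CFU/mL

Step 1: 0.28 mL + 3000 μL = 3.28 mL total → factor 3.28/0.28 = 11.714
Step 2: 0.32 mL + 10.5 mL = 10.82 mL total → factor 10.82/0.32 = 33.812
Step 3: 85 μL + 1450 μL = 1535 μL total → factor 1535/85 = 18.059
Step 4: 0.48 mL brought to 1850 μL → factor 1.85/0.48 = 3.8542
Overall dilution factor = 11.714 × 33.812 × 18.059 × 3.8542 = 27568
Final = 4.00 × 10^5 CFU/mL / 27568 = 14.5 CFU/mL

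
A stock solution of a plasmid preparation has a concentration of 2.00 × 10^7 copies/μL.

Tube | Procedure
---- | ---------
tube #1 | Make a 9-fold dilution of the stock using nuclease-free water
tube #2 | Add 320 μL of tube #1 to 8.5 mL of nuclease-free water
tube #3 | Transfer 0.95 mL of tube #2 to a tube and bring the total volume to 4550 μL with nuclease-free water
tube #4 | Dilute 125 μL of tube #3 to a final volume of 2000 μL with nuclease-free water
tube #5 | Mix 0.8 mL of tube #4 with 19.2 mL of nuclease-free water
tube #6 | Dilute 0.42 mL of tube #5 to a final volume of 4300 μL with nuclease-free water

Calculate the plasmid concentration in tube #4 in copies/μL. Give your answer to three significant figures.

Step 1: 9-fold → factor 9
Step 2: 320 μL + 8.5 mL = 8820 μL total → factor 8820/320 = 27.562
Step 3: 0.95 mL brought to 4550 μL → factor 4.55/0.95 = 4.7895
Step 4: 125 μL brought to 2000 μL → factor 2000/125 = 16
Dilution factor through tube #4 = 9 × 27.562 × 4.7895 × 16 = 19009
[tube #4] = 2.00 × 10^7 copies/μL / 19009 = 1.05 × 10^3 copies/μL

1.05 × 10^3 copies/μL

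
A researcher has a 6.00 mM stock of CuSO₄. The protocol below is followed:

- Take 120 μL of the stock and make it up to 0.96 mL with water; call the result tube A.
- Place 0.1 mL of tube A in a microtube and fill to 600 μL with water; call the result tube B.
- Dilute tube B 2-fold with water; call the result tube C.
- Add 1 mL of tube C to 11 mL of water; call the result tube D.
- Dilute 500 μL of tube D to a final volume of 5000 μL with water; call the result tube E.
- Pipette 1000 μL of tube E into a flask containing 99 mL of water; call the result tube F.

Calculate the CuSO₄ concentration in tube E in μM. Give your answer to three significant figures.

0.521 μM

Step 1: 120 μL brought to 0.96 mL → factor 960/120 = 8
Step 2: 0.1 mL brought to 600 μL → factor 0.6/0.1 = 6
Step 3: 2-fold → factor 2
Step 4: 1 mL + 11 mL = 12 mL total → factor 12/1 = 12
Step 5: 500 μL brought to 5000 μL → factor 5000/500 = 10
Dilution factor through tube E = 8 × 6 × 2 × 12 × 10 = 11520
[tube E] = 6.00 mM / 11520 = 0.0005208 mM = 0.521 μM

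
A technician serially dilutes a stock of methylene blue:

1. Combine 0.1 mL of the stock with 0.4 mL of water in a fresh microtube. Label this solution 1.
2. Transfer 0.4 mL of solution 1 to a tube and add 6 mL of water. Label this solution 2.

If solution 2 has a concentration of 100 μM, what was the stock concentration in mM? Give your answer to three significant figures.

Step 1: 0.1 mL + 0.4 mL = 0.5 mL total → factor 0.5/0.1 = 5
Step 2: 0.4 mL + 6 mL = 6.4 mL total → factor 6.4/0.4 = 16
Overall dilution factor = 5 × 16 = 80
Stock = 100 μM × 80 = 8000 μM = 8.00 mM

8.00 mM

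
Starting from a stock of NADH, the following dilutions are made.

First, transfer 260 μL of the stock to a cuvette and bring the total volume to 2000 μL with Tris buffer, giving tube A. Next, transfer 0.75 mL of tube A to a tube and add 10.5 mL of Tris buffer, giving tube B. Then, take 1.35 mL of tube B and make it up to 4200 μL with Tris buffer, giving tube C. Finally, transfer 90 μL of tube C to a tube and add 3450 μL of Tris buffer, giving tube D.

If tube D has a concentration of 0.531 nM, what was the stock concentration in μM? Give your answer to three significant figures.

7.50 μM

Step 1: 260 μL brought to 2000 μL → factor 2000/260 = 7.6923
Step 2: 0.75 mL + 10.5 mL = 11.25 mL total → factor 11.25/0.75 = 15
Step 3: 1.35 mL brought to 4200 μL → factor 4.2/1.35 = 3.1111
Step 4: 90 μL + 3450 μL = 3540 μL total → factor 3540/90 = 39.333
Overall dilution factor = 7.6923 × 15 × 3.1111 × 39.333 = 14120
Stock = 0.531 nM × 14120 = 7498 nM = 7.50 μM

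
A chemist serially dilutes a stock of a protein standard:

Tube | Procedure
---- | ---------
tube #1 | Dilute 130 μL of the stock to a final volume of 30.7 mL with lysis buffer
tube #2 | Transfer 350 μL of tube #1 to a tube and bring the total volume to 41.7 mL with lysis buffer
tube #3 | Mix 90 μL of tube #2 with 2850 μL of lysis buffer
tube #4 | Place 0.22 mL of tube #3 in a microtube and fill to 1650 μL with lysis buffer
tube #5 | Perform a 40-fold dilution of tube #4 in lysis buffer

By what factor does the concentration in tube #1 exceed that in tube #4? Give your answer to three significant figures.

Step 1: 130 μL brought to 30.7 mL → factor 30700/130 = 236.15
Step 2: 350 μL brought to 41.7 mL → factor 41700/350 = 119.14
Step 3: 90 μL + 2850 μL = 2940 μL total → factor 2940/90 = 32.667
Step 4: 0.22 mL brought to 1650 μL → factor 1.65/0.22 = 7.5
Dilution factor to tube #1 = 236.15; to tube #4 = 6.8933 × 10^6
[tube #1]/[tube #4] = (factor to tube #4)/(factor to tube #1) = 6.8933 × 10^6/236.15 = 2.92 × 10^4

2.92 × 10^4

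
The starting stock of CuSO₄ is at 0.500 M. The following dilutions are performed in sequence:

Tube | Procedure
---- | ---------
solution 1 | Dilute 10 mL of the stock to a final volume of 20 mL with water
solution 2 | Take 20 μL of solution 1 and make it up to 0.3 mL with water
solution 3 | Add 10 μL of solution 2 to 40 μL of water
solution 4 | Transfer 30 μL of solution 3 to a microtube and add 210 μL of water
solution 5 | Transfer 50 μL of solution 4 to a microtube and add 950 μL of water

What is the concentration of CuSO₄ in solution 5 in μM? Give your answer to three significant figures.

20.8 μM

Step 1: 10 mL brought to 20 mL → factor 20/10 = 2
Step 2: 20 μL brought to 0.3 mL → factor 300/20 = 15
Step 3: 10 μL + 40 μL = 50 μL total → factor 50/10 = 5
Step 4: 30 μL + 210 μL = 240 μL total → factor 240/30 = 8
Step 5: 50 μL + 950 μL = 1000 μL total → factor 1000/50 = 20
Overall dilution factor = 2 × 15 × 5 × 8 × 20 = 24000
Final = 0.500 M / 24000 = 2.083 × 10^-5 M = 20.8 μM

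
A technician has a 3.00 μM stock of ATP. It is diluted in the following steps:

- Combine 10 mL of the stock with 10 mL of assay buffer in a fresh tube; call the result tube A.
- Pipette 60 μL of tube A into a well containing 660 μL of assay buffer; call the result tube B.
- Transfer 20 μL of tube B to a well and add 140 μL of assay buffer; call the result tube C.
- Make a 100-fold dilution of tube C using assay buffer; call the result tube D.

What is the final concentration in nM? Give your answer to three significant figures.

0.156 nM

Step 1: 10 mL + 10 mL = 20 mL total → factor 20/10 = 2
Step 2: 60 μL + 660 μL = 720 μL total → factor 720/60 = 12
Step 3: 20 μL + 140 μL = 160 μL total → factor 160/20 = 8
Step 4: 100-fold → factor 100
Overall dilution factor = 2 × 12 × 8 × 100 = 19200
Final = 3.00 μM / 19200 = 0.0001563 μM = 0.156 nM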